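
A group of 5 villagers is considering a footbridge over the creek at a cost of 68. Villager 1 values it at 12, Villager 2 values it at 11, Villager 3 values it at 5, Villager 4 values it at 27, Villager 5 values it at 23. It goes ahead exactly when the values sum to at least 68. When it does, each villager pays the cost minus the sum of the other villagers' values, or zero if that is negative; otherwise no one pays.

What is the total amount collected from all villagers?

33

Total value 78 ≥ cost 68, so it is built.
Villager 1: others sum to 66; max(0, 68 - 66) = 2.
Villager 2: others sum to 67; max(0, 68 - 67) = 1.
Villager 3: others sum to 73; max(0, 68 - 73) = 0.
Villager 4: others sum to 51; max(0, 68 - 51) = 17.
Villager 5: others sum to 55; max(0, 68 - 55) = 13.
Total collected = 2 + 1 + 0 + 17 + 13 = 33.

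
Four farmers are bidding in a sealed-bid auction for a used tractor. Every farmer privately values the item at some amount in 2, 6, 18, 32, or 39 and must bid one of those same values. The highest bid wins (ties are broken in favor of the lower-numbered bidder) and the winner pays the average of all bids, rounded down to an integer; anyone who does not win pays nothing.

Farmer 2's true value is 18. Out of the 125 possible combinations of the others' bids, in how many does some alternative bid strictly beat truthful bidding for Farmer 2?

12

Others bid (2, 2, 2): truth gives 12; bid 6 gives 15 > 12. Violating.
Others bid (2, 2, 6): truth gives 11; bid 6 gives 14 > 11. Violating.
Others bid (2, 2, 32): truth gives 0; bid 32 gives 1 > 0. Violating.
Others bid (2, 6, 2): truth gives 11; bid 6 gives 14 > 11. Violating.
Others bid (2, 2, 18): truth gives 8; no alternative beats it.
Others bid (2, 2, 39): truth gives 0; no alternative beats it.
(Checking all 125 profiles: 12 have a profitable deviation, 113 do not.)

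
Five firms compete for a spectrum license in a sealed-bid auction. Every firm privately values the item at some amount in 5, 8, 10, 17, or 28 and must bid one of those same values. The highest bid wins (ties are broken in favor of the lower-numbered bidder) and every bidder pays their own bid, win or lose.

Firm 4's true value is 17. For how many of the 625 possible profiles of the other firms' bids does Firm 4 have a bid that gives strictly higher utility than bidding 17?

541

Others bid (5, 5, 5, 5): truth gives 0; bid 8 gives 9 > 0. Violating.
Others bid (5, 5, 5, 8): truth gives 0; bid 8 gives 9 > 0. Violating.
Others bid (5, 5, 5, 10): truth gives 0; bid 10 gives 7 > 0. Violating.
Others bid (5, 5, 5, 28): truth gives -17; bid 5 gives -5 > -17. Violating.
Others bid (5, 5, 5, 17): truth gives 0; no alternative beats it.
Others bid (5, 5, 8, 17): truth gives 0; no alternative beats it.
(Checking all 625 profiles: 541 have a profitable deviation, 84 do not.)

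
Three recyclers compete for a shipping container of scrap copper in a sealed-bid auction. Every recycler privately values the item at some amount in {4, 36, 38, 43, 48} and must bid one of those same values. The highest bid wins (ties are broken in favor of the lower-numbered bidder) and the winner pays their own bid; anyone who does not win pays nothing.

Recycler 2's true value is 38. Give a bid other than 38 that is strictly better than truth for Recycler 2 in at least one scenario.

36

Suppose Recycler 1 bids 4 and Recycler 3 bids 4.
Bid 38: wins, pays 38, utility 38 - 38 = 0.
Bid 36: wins, pays 36, utility 38 - 36 = 2.
So bidding 36 beats truth here (2 > 0).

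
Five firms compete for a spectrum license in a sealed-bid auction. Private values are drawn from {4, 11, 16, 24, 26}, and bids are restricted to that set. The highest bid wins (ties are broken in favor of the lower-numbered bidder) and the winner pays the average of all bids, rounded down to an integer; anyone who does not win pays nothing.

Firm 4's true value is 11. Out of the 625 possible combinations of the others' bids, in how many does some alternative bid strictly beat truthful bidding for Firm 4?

Others bid (4, 4, 4, 16): truth gives 0; bid 16 gives 3 > 0. Violating.
Others bid (4, 4, 11, 4): truth gives 0; bid 16 gives 4 > 0. Violating.
Others bid (4, 4, 11, 11): truth gives 0; bid 16 gives 2 > 0. Violating.
Others bid (4, 4, 11, 16): truth gives 0; bid 16 gives 1 > 0. Violating.
Others bid (4, 4, 4, 4): truth gives 6; no alternative beats it.
Others bid (4, 4, 4, 11): truth gives 5; no alternative beats it.
(Checking all 625 profiles: 20 have a profitable deviation, 605 do not.)

20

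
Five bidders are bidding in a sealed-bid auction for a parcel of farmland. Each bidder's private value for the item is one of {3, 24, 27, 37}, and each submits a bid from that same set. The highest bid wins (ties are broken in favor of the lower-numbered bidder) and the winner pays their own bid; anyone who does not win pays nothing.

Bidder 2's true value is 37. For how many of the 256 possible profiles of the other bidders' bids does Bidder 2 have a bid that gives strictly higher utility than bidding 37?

54

Others bid (3, 3, 3, 3): truth gives 0; bid 24 gives 13 > 0. Violating.
Others bid (3, 3, 3, 24): truth gives 0; bid 24 gives 13 > 0. Violating.
Others bid (3, 3, 3, 27): truth gives 0; bid 27 gives 10 > 0. Violating.
Others bid (3, 3, 24, 3): truth gives 0; bid 24 gives 13 > 0. Violating.
Others bid (3, 3, 3, 37): truth gives 0; no alternative beats it.
Others bid (3, 3, 24, 37): truth gives 0; no alternative beats it.
(Checking all 256 profiles: 54 have a profitable deviation, 202 do not.)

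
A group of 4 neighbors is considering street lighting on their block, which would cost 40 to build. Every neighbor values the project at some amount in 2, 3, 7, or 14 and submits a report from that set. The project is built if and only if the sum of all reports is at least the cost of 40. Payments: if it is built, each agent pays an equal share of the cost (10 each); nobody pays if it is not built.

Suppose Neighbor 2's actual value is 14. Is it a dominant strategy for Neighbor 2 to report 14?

Check each profile of the others' reports and compare truth against every alternative report.
Others report (2, 14, 14): truth gives 4, best alternative gives 0.
Others report (3, 14, 14): truth gives 4, best alternative gives 0.
Others report (7, 7, 14): truth gives 4, best alternative gives 0.
Others report (7, 14, 7): truth gives 4, best alternative gives 0.
Others report (14, 2, 14): truth gives 4, best alternative gives 0.
Others report (14, 3, 14): truth gives 4, best alternative gives 0.
(Remaining 58 profiles checked similarly; truth is weakly best in each.)
In every case the truthful report is at least as good as any alternative, so it is a dominant strategy.

Yes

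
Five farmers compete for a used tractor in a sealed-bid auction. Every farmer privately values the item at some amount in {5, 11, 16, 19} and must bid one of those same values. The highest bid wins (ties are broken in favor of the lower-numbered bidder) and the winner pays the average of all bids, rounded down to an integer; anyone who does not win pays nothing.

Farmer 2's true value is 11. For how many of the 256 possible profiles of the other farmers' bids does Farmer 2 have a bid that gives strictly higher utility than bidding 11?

Others bid (5, 5, 5, 16): truth gives 0; bid 16 gives 2 > 0. Violating.
Others bid (5, 5, 5, 19): truth gives 0; bid 19 gives 1 > 0. Violating.
Others bid (5, 5, 11, 16): truth gives 0; bid 16 gives 1 > 0. Violating.
Others bid (5, 5, 16, 5): truth gives 0; bid 16 gives 2 > 0. Violating.
Others bid (5, 5, 5, 5): truth gives 5; no alternative beats it.
Others bid (5, 5, 5, 11): truth gives 4; no alternative beats it.
(Checking all 256 profiles: 23 have a profitable deviation, 233 do not.)

23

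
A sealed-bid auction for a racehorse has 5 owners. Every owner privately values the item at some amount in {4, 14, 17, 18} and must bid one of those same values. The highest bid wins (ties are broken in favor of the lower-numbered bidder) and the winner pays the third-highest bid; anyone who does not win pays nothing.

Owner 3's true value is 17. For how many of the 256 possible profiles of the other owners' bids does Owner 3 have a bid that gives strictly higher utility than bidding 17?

Others bid (4, 4, 4, 18): truth gives 0; bid 18 gives 13 > 0. Violating.
Others bid (4, 4, 14, 18): truth gives 0; bid 18 gives 3 > 0. Violating.
Others bid (4, 4, 18, 4): truth gives 0; bid 18 gives 13 > 0. Violating.
Others bid (4, 4, 18, 14): truth gives 0; bid 18 gives 3 > 0. Violating.
Others bid (4, 4, 4, 4): truth gives 13; no alternative beats it.
Others bid (4, 4, 4, 14): truth gives 13; no alternative beats it.
(Checking all 256 profiles: 32 have a profitable deviation, 224 do not.)

32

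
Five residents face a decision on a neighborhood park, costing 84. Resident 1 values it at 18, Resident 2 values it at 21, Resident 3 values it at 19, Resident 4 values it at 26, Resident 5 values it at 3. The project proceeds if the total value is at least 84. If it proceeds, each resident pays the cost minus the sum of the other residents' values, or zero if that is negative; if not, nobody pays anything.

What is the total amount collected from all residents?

Total value 87 ≥ cost 84, so it is built.
Resident 1: others sum to 69; max(0, 84 - 69) = 15.
Resident 2: others sum to 66; max(0, 84 - 66) = 18.
Resident 3: others sum to 68; max(0, 84 - 68) = 16.
Resident 4: others sum to 61; max(0, 84 - 61) = 23.
Resident 5: others sum to 84; max(0, 84 - 84) = 0.
Total collected = 15 + 18 + 16 + 23 + 0 = 72.

72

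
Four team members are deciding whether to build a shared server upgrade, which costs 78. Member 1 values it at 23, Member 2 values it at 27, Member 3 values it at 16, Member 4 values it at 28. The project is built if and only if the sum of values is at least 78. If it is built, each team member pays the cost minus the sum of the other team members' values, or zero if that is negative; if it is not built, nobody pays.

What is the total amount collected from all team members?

30

Total value 94 ≥ cost 78, so it is built.
Member 1: others sum to 71; max(0, 78 - 71) = 7.
Member 2: others sum to 67; max(0, 78 - 67) = 11.
Member 3: others sum to 78; max(0, 78 - 78) = 0.
Member 4: others sum to 66; max(0, 78 - 66) = 12.
Total collected = 7 + 11 + 0 + 12 = 30.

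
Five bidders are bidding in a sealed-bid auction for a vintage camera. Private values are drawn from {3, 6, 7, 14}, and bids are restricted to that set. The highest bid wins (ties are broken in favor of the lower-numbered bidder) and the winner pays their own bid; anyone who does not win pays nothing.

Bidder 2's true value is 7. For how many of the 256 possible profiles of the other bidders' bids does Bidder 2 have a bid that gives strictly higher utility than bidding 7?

Others bid (3, 3, 3, 3): truth gives 0; bid 6 gives 1 > 0. Violating.
Others bid (3, 3, 3, 6): truth gives 0; bid 6 gives 1 > 0. Violating.
Others bid (3, 3, 6, 3): truth gives 0; bid 6 gives 1 > 0. Violating.
Others bid (3, 3, 6, 6): truth gives 0; bid 6 gives 1 > 0. Violating.
Others bid (3, 3, 3, 7): truth gives 0; no alternative beats it.
Others bid (3, 3, 3, 14): truth gives 0; no alternative beats it.
(Checking all 256 profiles: 8 have a profitable deviation, 248 do not.)

8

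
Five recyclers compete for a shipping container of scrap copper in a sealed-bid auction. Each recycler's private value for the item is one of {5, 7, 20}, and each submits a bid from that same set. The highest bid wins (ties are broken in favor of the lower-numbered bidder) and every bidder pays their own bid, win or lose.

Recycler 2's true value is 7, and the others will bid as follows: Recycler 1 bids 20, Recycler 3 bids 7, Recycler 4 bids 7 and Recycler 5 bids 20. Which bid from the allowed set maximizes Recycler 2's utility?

5

Bid 5: loses but pays 5, utility -5.
Bid 7: loses but pays 7, utility -7.
Bid 20: loses but pays 20, utility -20.
The best choice is 5 with utility -5.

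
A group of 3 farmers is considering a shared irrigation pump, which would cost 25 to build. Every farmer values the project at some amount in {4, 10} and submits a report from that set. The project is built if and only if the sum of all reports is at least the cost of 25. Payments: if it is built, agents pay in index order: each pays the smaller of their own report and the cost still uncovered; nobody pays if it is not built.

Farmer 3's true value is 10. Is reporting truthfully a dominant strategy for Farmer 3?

Yes

Check each profile of the others' reports and compare truth against every alternative report.
Others report (10, 10): truth gives 5, best alternative gives 0.
Others report (4, 4): truth gives 0, best alternative gives 0.
Others report (4, 10): truth gives 0, best alternative gives 0.
Others report (10, 4): truth gives 0, best alternative gives 0.
In every case the truthful report is at least as good as any alternative, so it is a dominant strategy.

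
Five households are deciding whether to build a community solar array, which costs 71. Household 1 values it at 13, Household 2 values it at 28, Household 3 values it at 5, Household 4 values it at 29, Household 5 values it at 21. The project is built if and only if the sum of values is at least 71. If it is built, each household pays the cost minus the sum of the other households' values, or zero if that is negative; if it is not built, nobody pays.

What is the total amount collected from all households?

Total value 96 ≥ cost 71, so it is built.
Household 1: others sum to 83; max(0, 71 - 83) = 0.
Household 2: others sum to 68; max(0, 71 - 68) = 3.
Household 3: others sum to 91; max(0, 71 - 91) = 0.
Household 4: others sum to 67; max(0, 71 - 67) = 4.
Household 5: others sum to 75; max(0, 71 - 75) = 0.
Total collected = 0 + 3 + 0 + 4 + 0 = 7.

7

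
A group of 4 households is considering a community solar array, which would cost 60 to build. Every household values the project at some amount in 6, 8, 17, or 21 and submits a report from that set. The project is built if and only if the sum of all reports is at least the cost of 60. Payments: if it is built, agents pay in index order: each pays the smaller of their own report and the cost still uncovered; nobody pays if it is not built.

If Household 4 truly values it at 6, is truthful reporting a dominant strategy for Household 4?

Yes

Check each profile of the others' reports and compare truth against every alternative report.
Others report (21, 21, 21): truth gives 6, best alternative gives 6.
Others report (17, 21, 21): truth gives 5, best alternative gives 5.
Others report (21, 17, 21): truth gives 5, best alternative gives 5.
Others report (21, 21, 17): truth gives 5, best alternative gives 5.
Others report (17, 17, 21): truth gives 1, best alternative gives 1.
Others report (17, 21, 17): truth gives 1, best alternative gives 1.
(Remaining 58 profiles checked similarly; truth is weakly best in each.)
In every case the truthful report is at least as good as any alternative, so it is a dominant strategy.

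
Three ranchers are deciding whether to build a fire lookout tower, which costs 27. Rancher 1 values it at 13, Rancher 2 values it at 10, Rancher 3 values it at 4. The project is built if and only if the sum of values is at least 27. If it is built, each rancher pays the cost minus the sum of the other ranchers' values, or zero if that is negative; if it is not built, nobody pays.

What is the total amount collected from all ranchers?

27

Total value 27 ≥ cost 27, so it is built.
Rancher 1: others sum to 14; max(0, 27 - 14) = 13.
Rancher 2: others sum to 17; max(0, 27 - 17) = 10.
Rancher 3: others sum to 23; max(0, 27 - 23) = 4.
Total collected = 13 + 10 + 4 = 27.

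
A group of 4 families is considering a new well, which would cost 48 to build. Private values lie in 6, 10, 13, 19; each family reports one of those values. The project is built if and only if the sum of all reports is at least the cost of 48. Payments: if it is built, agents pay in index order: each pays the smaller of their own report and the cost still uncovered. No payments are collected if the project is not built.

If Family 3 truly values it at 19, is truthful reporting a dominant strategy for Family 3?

Consider the case where Family 1 reports 6, Family 2 reports 10 and Family 4 reports 19.
Truthful report 19: project built, pays 19, utility 19 - 19 = 0.
Report 13 instead: project built, pays 13, utility 19 - 13 = 6.
Since 6 > 0, reporting 13 is strictly better here, so truthful reporting is not dominant.

No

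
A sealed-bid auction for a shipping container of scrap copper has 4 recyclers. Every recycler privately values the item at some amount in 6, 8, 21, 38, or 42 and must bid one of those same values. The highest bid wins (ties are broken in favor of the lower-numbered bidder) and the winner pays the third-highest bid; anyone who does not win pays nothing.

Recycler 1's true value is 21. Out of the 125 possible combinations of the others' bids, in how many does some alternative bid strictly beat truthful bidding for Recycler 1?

24

Others bid (6, 6, 38): truth gives 0; bid 38 gives 15 > 0. Violating.
Others bid (6, 6, 42): truth gives 0; bid 42 gives 15 > 0. Violating.
Others bid (6, 8, 38): truth gives 0; bid 38 gives 13 > 0. Violating.
Others bid (6, 8, 42): truth gives 0; bid 42 gives 13 > 0. Violating.
Others bid (6, 6, 6): truth gives 15; no alternative beats it.
Others bid (6, 6, 8): truth gives 15; no alternative beats it.
(Checking all 125 profiles: 24 have a profitable deviation, 101 do not.)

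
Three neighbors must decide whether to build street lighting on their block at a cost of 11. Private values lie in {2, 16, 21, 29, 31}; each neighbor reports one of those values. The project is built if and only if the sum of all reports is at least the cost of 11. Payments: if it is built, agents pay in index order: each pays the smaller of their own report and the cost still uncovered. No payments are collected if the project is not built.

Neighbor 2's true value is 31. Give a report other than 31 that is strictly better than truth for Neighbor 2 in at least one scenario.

2

Suppose Neighbor 1 reports 2 and Neighbor 3 reports 16.
Report 31: project built, pays 9, utility 31 - 9 = 22.
Report 2: project built, pays 2, utility 31 - 2 = 29.
So reporting 2 beats truth here (29 > 22).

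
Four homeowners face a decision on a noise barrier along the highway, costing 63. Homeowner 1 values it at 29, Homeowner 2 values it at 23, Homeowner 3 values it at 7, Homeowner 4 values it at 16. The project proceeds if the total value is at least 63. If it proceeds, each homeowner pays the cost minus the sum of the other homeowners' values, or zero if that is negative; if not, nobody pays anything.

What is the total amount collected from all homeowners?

Total value 75 ≥ cost 63, so it is built.
Homeowner 1: others sum to 46; max(0, 63 - 46) = 17.
Homeowner 2: others sum to 52; max(0, 63 - 52) = 11.
Homeowner 3: others sum to 68; max(0, 63 - 68) = 0.
Homeowner 4: others sum to 59; max(0, 63 - 59) = 4.
Total collected = 17 + 11 + 0 + 4 = 32.

32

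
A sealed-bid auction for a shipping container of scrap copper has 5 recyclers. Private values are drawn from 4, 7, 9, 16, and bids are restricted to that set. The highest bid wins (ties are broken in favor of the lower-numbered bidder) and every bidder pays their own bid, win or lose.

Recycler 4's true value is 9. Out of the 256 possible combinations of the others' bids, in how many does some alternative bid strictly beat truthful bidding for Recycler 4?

234

Others bid (4, 4, 4, 4): truth gives 0; bid 7 gives 2 > 0. Violating.
Others bid (4, 4, 4, 7): truth gives 0; bid 7 gives 2 > 0. Violating.
Others bid (4, 4, 4, 16): truth gives -9; bid 4 gives -4 > -9. Violating.
Others bid (4, 4, 7, 16): truth gives -9; bid 4 gives -4 > -9. Violating.
Others bid (4, 4, 4, 9): truth gives 0; no alternative beats it.
Others bid (4, 4, 7, 4): truth gives 0; no alternative beats it.
(Checking all 256 profiles: 234 have a profitable deviation, 22 do not.)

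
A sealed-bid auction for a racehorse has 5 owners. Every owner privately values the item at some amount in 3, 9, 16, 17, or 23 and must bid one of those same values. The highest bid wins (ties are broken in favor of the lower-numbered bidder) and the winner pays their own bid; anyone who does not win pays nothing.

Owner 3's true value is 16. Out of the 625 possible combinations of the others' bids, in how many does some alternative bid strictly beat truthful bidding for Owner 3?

Others bid (3, 3, 3, 3): truth gives 0; bid 9 gives 7 > 0. Violating.
Others bid (3, 3, 3, 9): truth gives 0; bid 9 gives 7 > 0. Violating.
Others bid (3, 3, 9, 3): truth gives 0; bid 9 gives 7 > 0. Violating.
Others bid (3, 3, 9, 9): truth gives 0; bid 9 gives 7 > 0. Violating.
Others bid (3, 3, 3, 16): truth gives 0; no alternative beats it.
Others bid (3, 3, 3, 17): truth gives 0; no alternative beats it.
(Checking all 625 profiles: 4 have a profitable deviation, 621 do not.)

4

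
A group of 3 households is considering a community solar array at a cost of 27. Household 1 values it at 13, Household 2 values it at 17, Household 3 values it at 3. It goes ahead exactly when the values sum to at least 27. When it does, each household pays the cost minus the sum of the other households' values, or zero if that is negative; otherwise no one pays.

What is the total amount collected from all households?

Total value 33 ≥ cost 27, so it is built.
Household 1: others sum to 20; max(0, 27 - 20) = 7.
Household 2: others sum to 16; max(0, 27 - 16) = 11.
Household 3: others sum to 30; max(0, 27 - 30) = 0.
Total collected = 7 + 11 + 0 = 18.

18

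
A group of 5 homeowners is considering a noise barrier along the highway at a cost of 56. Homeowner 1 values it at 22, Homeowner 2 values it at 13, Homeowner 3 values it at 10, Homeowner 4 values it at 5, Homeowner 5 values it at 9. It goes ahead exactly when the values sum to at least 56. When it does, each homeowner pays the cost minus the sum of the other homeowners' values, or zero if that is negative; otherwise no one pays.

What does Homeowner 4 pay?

Total value 59 ≥ cost 56, so the project is built.
The other homeowners' values sum to 54.
Cost minus that sum is 56 - 54 = 2.

2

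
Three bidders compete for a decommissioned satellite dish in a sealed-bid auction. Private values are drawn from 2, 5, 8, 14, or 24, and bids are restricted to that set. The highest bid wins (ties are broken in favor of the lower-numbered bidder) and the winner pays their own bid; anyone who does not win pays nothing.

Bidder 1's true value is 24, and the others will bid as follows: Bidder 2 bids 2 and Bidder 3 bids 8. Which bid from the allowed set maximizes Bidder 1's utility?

Bid 2: loses, pays 0, utility 0.
Bid 5: loses, pays 0, utility 0.
Bid 8: wins, pays 8, utility 24 - 8 = 16.
Bid 14: wins, pays 14, utility 24 - 14 = 10.
Bid 24: wins, pays 24, utility 24 - 24 = 0.
The best choice is 8 with utility 16.

8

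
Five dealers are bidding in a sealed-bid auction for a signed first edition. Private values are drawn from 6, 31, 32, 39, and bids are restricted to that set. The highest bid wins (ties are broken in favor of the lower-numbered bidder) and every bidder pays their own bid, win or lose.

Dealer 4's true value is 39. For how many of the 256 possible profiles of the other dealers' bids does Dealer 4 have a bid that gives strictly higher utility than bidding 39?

172

Others bid (6, 6, 6, 6): truth gives 0; bid 31 gives 8 > 0. Violating.
Others bid (6, 6, 6, 31): truth gives 0; bid 31 gives 8 > 0. Violating.
Others bid (6, 6, 6, 32): truth gives 0; bid 32 gives 7 > 0. Violating.
Others bid (6, 6, 31, 6): truth gives 0; bid 32 gives 7 > 0. Violating.
Others bid (6, 6, 6, 39): truth gives 0; no alternative beats it.
Others bid (6, 6, 31, 39): truth gives 0; no alternative beats it.
(Checking all 256 profiles: 172 have a profitable deviation, 84 do not.)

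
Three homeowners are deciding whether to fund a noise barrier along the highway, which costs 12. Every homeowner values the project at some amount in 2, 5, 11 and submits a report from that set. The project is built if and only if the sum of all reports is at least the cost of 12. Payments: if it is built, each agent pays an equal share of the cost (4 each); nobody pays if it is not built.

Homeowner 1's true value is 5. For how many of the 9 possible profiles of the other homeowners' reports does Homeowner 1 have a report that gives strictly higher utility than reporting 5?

1

Others report (2, 2): truth gives 0; report 11 gives 1 > 0. Violating.
Others report (2, 5): truth gives 1; no alternative beats it.
Others report (2, 11): truth gives 1; no alternative beats it.
(Checking all 9 profiles: 1 has a profitable deviation, 8 do not.)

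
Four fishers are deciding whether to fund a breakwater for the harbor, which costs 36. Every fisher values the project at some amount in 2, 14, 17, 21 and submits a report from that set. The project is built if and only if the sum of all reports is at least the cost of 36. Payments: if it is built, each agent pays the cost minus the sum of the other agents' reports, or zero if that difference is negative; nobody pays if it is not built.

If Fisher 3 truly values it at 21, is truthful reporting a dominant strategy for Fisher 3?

Yes

Check each profile of the others' reports and compare truth against every alternative report.
Others report (2, 2, 14): truth gives 3, best alternative gives 0.
Others report (2, 14, 2): truth gives 3, best alternative gives 0.
Others report (14, 2, 2): truth gives 3, best alternative gives 0.
Others report (2, 14, 21): truth gives 21, best alternative gives 21.
Others report (2, 17, 17): truth gives 21, best alternative gives 21.
Others report (2, 17, 21): truth gives 21, best alternative gives 21.
(Remaining 58 profiles checked similarly; truth is weakly best in each.)
In every case the truthful report is at least as good as any alternative, so it is a dominant strategy.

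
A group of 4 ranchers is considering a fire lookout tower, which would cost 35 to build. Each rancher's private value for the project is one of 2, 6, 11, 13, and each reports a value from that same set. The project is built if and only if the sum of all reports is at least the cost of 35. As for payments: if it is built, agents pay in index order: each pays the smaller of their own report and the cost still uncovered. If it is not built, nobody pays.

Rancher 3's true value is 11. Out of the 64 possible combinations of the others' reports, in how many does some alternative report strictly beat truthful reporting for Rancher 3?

17

Others report (6, 11, 13): truth gives 0; report 6 gives 5 > 0. Violating.
Others report (6, 13, 11): truth gives 0; report 6 gives 5 > 0. Violating.
Others report (6, 13, 13): truth gives 0; report 6 gives 5 > 0. Violating.
Others report (11, 6, 13): truth gives 0; report 6 gives 5 > 0. Violating.
Others report (2, 2, 2): truth gives 0; no alternative beats it.
Others report (2, 2, 6): truth gives 0; no alternative beats it.
(Checking all 64 profiles: 17 have a profitable deviation, 47 do not.)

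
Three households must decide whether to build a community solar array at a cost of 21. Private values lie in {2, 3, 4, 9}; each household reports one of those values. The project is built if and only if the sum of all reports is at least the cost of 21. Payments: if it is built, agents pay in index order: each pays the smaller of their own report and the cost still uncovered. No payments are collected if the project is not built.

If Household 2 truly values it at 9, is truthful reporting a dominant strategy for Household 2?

Consider the case where Household 1 reports 9 and Household 3 reports 9.
Truthful report 9: project built, pays 9, utility 9 - 9 = 0.
Report 3 instead: project built, pays 3, utility 9 - 3 = 6.
Since 6 > 0, reporting 3 is strictly better here, so truthful reporting is not dominant.

No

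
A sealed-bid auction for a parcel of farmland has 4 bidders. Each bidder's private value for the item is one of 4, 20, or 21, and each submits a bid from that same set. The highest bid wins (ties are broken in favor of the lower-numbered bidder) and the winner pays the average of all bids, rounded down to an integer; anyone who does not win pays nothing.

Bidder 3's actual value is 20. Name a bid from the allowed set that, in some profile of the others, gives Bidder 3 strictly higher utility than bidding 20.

Suppose Bidder 1 bids 4, Bidder 2 bids 4 and Bidder 4 bids 21.
Bid 20: loses, pays 0, utility 0.
Bid 21: wins, pays 12, utility 20 - 12 = 8.
So bidding 21 beats truth here (8 > 0).

21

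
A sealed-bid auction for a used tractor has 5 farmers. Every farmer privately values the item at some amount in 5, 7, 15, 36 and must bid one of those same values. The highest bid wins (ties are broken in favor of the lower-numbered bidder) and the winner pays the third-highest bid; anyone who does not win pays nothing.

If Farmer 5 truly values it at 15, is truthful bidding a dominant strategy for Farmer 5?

Consider the case where Farmer 1 bids 5, Farmer 2 bids 5, Farmer 3 bids 5 and Farmer 4 bids 15.
Truthful bid 15: loses, pays 0, utility 0.
Bid 36 instead: wins, pays 5, utility 15 - 5 = 10.
Since 10 > 0, bidding 36 is strictly better here, so truthful bidding is not dominant.

No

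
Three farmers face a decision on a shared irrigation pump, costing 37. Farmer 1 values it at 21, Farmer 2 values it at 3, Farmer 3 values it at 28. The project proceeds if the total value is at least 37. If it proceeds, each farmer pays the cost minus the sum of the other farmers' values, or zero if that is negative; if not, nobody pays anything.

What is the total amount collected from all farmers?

19

Total value 52 ≥ cost 37, so it is built.
Farmer 1: others sum to 31; max(0, 37 - 31) = 6.
Farmer 2: others sum to 49; max(0, 37 - 49) = 0.
Farmer 3: others sum to 24; max(0, 37 - 24) = 13.
Total collected = 6 + 0 + 13 = 19.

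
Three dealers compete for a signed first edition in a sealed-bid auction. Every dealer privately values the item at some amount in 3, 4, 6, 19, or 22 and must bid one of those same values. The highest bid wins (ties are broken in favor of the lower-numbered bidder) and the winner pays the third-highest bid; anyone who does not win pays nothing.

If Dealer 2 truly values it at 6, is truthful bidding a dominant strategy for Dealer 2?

No

Consider the case where Dealer 1 bids 3 and Dealer 3 bids 19.
Truthful bid 6: loses, pays 0, utility 0.
Bid 19 instead: wins, pays 3, utility 6 - 3 = 3.
Since 3 > 0, bidding 19 is strictly better here, so truthful bidding is not dominant.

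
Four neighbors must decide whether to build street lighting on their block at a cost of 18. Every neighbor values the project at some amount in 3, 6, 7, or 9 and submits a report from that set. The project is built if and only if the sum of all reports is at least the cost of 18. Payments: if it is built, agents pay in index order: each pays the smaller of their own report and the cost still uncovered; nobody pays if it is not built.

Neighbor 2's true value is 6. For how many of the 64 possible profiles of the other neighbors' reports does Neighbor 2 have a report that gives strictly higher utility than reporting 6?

57

Others report (3, 3, 9): truth gives 0; report 3 gives 3 > 0. Violating.
Others report (3, 6, 6): truth gives 0; report 3 gives 3 > 0. Violating.
Others report (3, 6, 7): truth gives 0; report 3 gives 3 > 0. Violating.
Others report (3, 6, 9): truth gives 0; report 3 gives 3 > 0. Violating.
Others report (3, 3, 3): truth gives 0; no alternative beats it.
Others report (3, 3, 6): truth gives 0; no alternative beats it.
(Checking all 64 profiles: 57 have a profitable deviation, 7 do not.)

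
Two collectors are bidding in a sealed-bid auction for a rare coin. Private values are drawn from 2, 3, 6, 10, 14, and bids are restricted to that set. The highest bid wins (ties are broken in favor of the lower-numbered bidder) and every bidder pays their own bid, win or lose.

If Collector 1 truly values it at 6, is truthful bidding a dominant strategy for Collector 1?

Consider the case where Collector 2 bids 2.
Truthful bid 6: wins, pays 6, utility 6 - 6 = 0.
Bid 2 instead: wins, pays 2, utility 6 - 2 = 4.
Since 4 > 0, bidding 2 is strictly better here, so truthful bidding is not dominant.

No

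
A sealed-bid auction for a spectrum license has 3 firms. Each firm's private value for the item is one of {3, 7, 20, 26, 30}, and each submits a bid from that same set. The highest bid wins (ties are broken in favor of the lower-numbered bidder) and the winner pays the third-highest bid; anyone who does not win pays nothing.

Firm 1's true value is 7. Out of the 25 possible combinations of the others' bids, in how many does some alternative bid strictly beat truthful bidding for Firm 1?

6

Others bid (3, 20): truth gives 0; bid 20 gives 4 > 0. Violating.
Others bid (3, 26): truth gives 0; bid 26 gives 4 > 0. Violating.
Others bid (3, 30): truth gives 0; bid 30 gives 4 > 0. Violating.
Others bid (20, 3): truth gives 0; bid 20 gives 4 > 0. Violating.
Others bid (3, 3): truth gives 4; no alternative beats it.
Others bid (3, 7): truth gives 4; no alternative beats it.
(Checking all 25 profiles: 6 have a profitable deviation, 19 do not.)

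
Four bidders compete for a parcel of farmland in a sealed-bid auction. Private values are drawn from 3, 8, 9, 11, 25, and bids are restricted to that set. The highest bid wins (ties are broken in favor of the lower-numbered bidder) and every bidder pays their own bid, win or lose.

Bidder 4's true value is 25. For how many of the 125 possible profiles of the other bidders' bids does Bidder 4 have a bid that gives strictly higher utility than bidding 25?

Others bid (3, 3, 3): truth gives 0; bid 8 gives 17 > 0. Violating.
Others bid (3, 3, 8): truth gives 0; bid 9 gives 16 > 0. Violating.
Others bid (3, 3, 9): truth gives 0; bid 11 gives 14 > 0. Violating.
Others bid (3, 3, 25): truth gives -25; bid 3 gives -3 > -25. Violating.
Others bid (3, 3, 11): truth gives 0; no alternative beats it.
Others bid (3, 8, 11): truth gives 0; no alternative beats it.
(Checking all 125 profiles: 88 have a profitable deviation, 37 do not.)

88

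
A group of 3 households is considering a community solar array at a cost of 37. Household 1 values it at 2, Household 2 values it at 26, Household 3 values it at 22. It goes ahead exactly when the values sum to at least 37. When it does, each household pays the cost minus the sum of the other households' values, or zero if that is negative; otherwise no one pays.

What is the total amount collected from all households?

Total value 50 ≥ cost 37, so it is built.
Household 1: others sum to 48; max(0, 37 - 48) = 0.
Household 2: others sum to 24; max(0, 37 - 24) = 13.
Household 3: others sum to 28; max(0, 37 - 28) = 9.
Total collected = 0 + 13 + 9 = 22.

22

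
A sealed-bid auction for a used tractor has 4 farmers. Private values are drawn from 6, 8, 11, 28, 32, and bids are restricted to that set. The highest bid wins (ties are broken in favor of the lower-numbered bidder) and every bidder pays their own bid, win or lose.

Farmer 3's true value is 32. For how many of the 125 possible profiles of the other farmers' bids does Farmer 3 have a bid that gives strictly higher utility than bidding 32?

81

Others bid (6, 6, 6): truth gives 0; bid 8 gives 24 > 0. Violating.
Others bid (6, 6, 8): truth gives 0; bid 8 gives 24 > 0. Violating.
Others bid (6, 6, 11): truth gives 0; bid 11 gives 21 > 0. Violating.
Others bid (6, 6, 28): truth gives 0; bid 28 gives 4 > 0. Violating.
Others bid (6, 6, 32): truth gives 0; no alternative beats it.
Others bid (6, 8, 32): truth gives 0; no alternative beats it.
(Checking all 125 profiles: 81 have a profitable deviation, 44 do not.)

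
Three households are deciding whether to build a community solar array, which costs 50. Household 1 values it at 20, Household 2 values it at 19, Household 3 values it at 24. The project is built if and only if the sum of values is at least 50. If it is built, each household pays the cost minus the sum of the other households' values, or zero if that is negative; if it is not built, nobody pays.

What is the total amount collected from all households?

24

Total value 63 ≥ cost 50, so it is built.
Household 1: others sum to 43; max(0, 50 - 43) = 7.
Household 2: others sum to 44; max(0, 50 - 44) = 6.
Household 3: others sum to 39; max(0, 50 - 39) = 11.
Total collected = 7 + 6 + 11 = 24.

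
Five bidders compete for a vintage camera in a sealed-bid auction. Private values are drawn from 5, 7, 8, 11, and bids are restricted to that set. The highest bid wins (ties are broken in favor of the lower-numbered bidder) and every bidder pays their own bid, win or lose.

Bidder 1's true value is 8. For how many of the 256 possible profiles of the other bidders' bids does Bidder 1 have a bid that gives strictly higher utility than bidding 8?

Others bid (5, 5, 5, 5): truth gives 0; bid 5 gives 3 > 0. Violating.
Others bid (5, 5, 5, 7): truth gives 0; bid 7 gives 1 > 0. Violating.
Others bid (5, 5, 5, 11): truth gives -8; bid 11 gives -3 > -8. Violating.
Others bid (5, 5, 7, 5): truth gives 0; bid 7 gives 1 > 0. Violating.
Others bid (5, 5, 5, 8): truth gives 0; no alternative beats it.
Others bid (5, 5, 7, 8): truth gives 0; no alternative beats it.
(Checking all 256 profiles: 191 have a profitable deviation, 65 do not.)

191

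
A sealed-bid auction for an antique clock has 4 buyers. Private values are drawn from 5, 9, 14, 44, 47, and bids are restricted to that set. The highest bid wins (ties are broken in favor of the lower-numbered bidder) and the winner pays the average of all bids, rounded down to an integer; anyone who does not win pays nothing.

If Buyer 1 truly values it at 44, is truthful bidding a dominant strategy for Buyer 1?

Consider the case where Buyer 2 bids 5, Buyer 3 bids 5 and Buyer 4 bids 5.
Truthful bid 44: wins, pays 14, utility 44 - 14 = 30.
Bid 5 instead: wins, pays 5, utility 44 - 5 = 39.
Since 39 > 30, bidding 5 is strictly better here, so truthful bidding is not dominant.

No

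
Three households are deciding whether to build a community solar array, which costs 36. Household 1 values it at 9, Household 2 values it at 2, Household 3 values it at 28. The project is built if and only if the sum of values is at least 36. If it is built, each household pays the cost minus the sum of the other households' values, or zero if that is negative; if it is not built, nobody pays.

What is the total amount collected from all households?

31

Total value 39 ≥ cost 36, so it is built.
Household 1: others sum to 30; max(0, 36 - 30) = 6.
Household 2: others sum to 37; max(0, 36 - 37) = 0.
Household 3: others sum to 11; max(0, 36 - 11) = 25.
Total collected = 6 + 0 + 25 = 31.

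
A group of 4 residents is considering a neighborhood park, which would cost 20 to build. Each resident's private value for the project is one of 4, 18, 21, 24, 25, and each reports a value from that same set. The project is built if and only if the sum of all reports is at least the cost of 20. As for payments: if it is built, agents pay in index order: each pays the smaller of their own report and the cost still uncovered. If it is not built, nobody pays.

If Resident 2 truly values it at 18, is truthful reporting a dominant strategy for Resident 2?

No

Consider the case where Resident 1 reports 4, Resident 3 reports 4 and Resident 4 reports 18.
Truthful report 18: project built, pays 16, utility 18 - 16 = 2.
Report 4 instead: project built, pays 4, utility 18 - 4 = 14.
Since 14 > 2, reporting 4 is strictly better here, so truthful reporting is not dominant.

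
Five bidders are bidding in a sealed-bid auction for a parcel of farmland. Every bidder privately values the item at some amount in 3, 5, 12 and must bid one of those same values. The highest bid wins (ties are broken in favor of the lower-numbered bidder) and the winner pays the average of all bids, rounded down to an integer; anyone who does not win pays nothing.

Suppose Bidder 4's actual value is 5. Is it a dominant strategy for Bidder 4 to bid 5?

Yes

Check each profile of the others' bids and compare truth against every alternative bid.
Others bid (3, 3, 3, 5): truth gives 2, best alternative gives 0.
Others bid (3, 3, 3, 3): truth gives 2, best alternative gives 1.
Others bid (3, 3, 3, 12): truth gives 0, best alternative gives 0.
Others bid (3, 3, 5, 3): truth gives 0, best alternative gives 0.
Others bid (3, 3, 5, 5): truth gives 0, best alternative gives 0.
Others bid (3, 3, 5, 12): truth gives 0, best alternative gives 0.
(Remaining 75 profiles checked similarly; truth is weakly best in each.)
In every case the truthful bid is at least as good as any alternative, so it is a dominant strategy.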